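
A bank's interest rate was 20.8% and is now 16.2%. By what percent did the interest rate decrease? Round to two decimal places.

The change is 16.2 − 20.8 = -4.6 percentage points.
Relative to the original 20.8%, that is -4.6 ÷ 20.8 ≈ -22.12%.
So the interest rate fell by 22.12%.

22.12%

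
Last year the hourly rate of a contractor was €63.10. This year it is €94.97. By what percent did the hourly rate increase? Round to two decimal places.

Change: €94.97 − €63.10 = €31.87.
Relative to the original: €31.87 ÷ €63.10 ≈ 50.51%.
So the hourly rate increased by 50.51%.

50.51%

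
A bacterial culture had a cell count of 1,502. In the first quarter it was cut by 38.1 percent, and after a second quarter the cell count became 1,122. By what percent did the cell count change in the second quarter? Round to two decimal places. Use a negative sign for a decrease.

After the first quarter: 1,502 × 0.619 = 929.738.
Second-quarter multiplier: 1,122 ÷ 929.738 ≈ 1.206792.
That is a change of 20.68%.

20.68%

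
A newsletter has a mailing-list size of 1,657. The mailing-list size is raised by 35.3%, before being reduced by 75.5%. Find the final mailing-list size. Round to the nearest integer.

549

Apply the 35.3% increase: 1,657 × 1.353 = 2241.921.
After the 75.5% decrease: 2241.921 × 0.245 = 549.270645 ≈ 549.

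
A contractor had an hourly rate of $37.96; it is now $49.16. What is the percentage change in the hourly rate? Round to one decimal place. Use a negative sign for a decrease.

29.5%

Change: $49.16 − $37.96 = $11.20.
Relative to the original: $11.20 ÷ $37.96 ≈ 29.5%.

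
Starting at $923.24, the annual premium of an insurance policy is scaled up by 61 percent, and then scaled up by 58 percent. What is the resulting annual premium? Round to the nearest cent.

61% increase: $923.24 × 1.61 = $1486.4164.
After the 58% increase: $1486.4164 × 1.58 = $2348.537912 ≈ $2348.54.

$2348.54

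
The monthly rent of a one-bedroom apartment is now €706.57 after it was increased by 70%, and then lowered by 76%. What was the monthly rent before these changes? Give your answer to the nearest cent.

The overall multiplier applied was 1.7 × 0.24 = 0.408.
So the original monthly rent was €706.57 ÷ 0.408 ≈ €1,731.79.

€1,731.79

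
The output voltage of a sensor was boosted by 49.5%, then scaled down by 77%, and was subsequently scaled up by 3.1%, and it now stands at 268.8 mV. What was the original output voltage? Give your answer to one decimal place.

758.2 mV

The overall multiplier applied was 1.495 × 0.23 × 1.031 = 0.35450935.
So the original output voltage was 268.8 ÷ 0.35450935 ≈ 758.2 mV.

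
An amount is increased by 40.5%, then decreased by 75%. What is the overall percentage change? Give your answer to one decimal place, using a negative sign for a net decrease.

A 40.5% increase multiplies by 1.405.
Then a 75% decrease: 1.405 × 0.25 = 0.35125.
Overall factor 0.35125, i.e. -64.9%.

-64.9%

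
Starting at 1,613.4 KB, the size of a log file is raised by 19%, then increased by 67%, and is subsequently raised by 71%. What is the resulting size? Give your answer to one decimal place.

19% increase: 1,613.4 × 1.19 = 1919.946.
67% increase: 1919.946 × 1.67 = 3206.30982.
After the 71% increase: 3206.30982 × 1.71 = 5482.7897922 ≈ 5,482.8.

5,482.8 KB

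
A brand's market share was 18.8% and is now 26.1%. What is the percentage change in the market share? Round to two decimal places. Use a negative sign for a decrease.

38.83%

The change is 26.1 − 18.8 = 7.3 percentage points.
Relative to the original 18.8%, that is 7.3 ÷ 18.8 ≈ 38.83%.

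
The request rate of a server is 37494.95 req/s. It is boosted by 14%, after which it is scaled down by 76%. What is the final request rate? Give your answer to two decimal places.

10258.62 req/s

Apply the 14% increase: 37494.95 × 1.14 = 42744.243.
Apply the 76% decrease: 42744.243 × 0.24 = 10258.61832 ≈ 10258.62.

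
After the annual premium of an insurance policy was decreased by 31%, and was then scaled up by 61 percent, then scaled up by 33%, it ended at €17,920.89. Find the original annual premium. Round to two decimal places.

The overall multiplier applied was 0.69 × 1.61 × 1.33 = 1.477497.
So the original annual premium was €17,920.89 ÷ 1.477497 ≈ €12,129.22.

€12,129.22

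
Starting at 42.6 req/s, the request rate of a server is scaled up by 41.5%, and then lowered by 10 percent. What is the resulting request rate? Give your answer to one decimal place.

Each change multiplies by a factor: 1.415 × 0.9 = 1.2735.
42.6 × 1.2735 = 54.2511 ≈ 54.3.

54.3 req/s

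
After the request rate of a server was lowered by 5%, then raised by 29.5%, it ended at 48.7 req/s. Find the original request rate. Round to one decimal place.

Undoing the 29.5% increase: 48.7 ÷ 1.295 ≈ 37.606178.
Undoing the 5% decrease: 37.606178 ÷ 0.95 ≈ 39.6 req/s.

39.6 req/s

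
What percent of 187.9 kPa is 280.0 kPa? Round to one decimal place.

149.0%

280.0 kPa ÷ 187.9 kPa ≈ 149.0%.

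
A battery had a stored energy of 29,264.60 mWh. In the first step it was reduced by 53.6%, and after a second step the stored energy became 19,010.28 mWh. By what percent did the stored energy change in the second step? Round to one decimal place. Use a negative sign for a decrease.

40.0%

After the first step: 29,264.60 × 0.464 = 13578.7744.
Second-step multiplier: 19,010.28 ÷ 13578.7744 ≈ 1.4.
That is a change of 40.0%.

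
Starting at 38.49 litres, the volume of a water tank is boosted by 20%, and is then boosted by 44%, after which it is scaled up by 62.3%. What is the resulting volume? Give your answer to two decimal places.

107.95 litres

Apply the 20% increase: 38.49 × 1.2 = 46.188.
Apply the 44% increase: 46.188 × 1.44 = 66.51072.
62.3% increase: 66.51072 × 1.623 = 107.94689856 ≈ 107.95.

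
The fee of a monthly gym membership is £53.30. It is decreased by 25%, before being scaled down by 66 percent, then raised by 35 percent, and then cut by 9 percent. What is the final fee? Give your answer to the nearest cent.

£16.70

25% decrease: £53.30 × 0.75 = £39.975.
Apply the 66% decrease: £39.975 × 0.34 = £13.5915.
Apply the 35% increase: £13.5915 × 1.35 = £18.348525.
After the 9% decrease: £18.348525 × 0.91 = £16.69715775 ≈ £16.70.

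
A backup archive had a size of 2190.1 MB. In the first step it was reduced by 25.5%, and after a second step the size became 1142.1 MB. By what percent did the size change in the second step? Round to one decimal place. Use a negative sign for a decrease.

-30.0%

After the first step: 2190.1 × 0.745 = 1631.6245.
Second-step multiplier: 1142.1 ÷ 1631.6245 ≈ 0.69998.
That is a change of -30.0%.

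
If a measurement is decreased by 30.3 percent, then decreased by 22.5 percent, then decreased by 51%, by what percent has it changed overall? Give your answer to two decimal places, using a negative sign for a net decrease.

The combined multiplier is 0.697 × 0.775 × 0.49 = 0.26468575.
That corresponds to a decrease of 73.53%.

-73.53%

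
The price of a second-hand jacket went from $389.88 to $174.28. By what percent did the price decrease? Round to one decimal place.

55.3%

Change: $174.28 − $389.88 = -$215.60.
Relative to the original: -$215.60 ÷ $389.88 ≈ -55.3%.
So the price decreased by 55.3%.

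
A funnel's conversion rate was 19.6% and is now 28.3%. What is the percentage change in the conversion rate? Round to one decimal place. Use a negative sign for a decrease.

The change is 28.3 − 19.6 = 8.7 percentage points.
Relative to the original 19.6%, that is 8.7 ÷ 19.6 ≈ 44.4%.

44.4%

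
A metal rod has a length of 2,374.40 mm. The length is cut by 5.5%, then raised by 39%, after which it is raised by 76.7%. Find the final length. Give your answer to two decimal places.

5,511.08 mm

Apply the 5.5% decrease: 2,374.40 × 0.945 = 2243.808.
Apply the 39% increase: 2243.808 × 1.39 = 3118.89312.
Apply the 76.7% increase: 3118.89312 × 1.767 = 5511.08414304 ≈ 5,511.08.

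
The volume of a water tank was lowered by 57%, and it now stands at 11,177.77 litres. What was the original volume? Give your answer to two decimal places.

25,994.81 litres

The overall multiplier applied was 0.43.
So the original volume was 11,177.77 ÷ 0.43 ≈ 25,994.81 litres.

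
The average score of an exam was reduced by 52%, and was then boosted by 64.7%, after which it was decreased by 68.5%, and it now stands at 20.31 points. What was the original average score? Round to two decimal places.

The overall multiplier applied was 0.48 × 1.647 × 0.315 = 0.2490264.
So the original average score was 20.31 ÷ 0.2490264 ≈ 81.56 points.

81.56 points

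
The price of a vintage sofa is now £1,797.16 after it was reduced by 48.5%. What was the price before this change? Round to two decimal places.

The overall multiplier applied was 0.515.
So the original price was £1,797.16 ÷ 0.515 ≈ £3,489.63.

£3,489.63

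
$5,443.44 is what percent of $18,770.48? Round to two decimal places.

29.00%

$5,443.44 ÷ $18,770.48 ≈ 29.00%.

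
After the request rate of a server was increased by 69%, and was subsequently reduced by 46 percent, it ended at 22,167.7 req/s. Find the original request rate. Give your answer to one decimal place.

24,290.7 req/s

Undoing the 46% decrease: 22,167.7 ÷ 0.54 ≈ 41051.296296.
Undoing the 69% increase: 41051.296296 ÷ 1.69 ≈ 24,290.7 req/s.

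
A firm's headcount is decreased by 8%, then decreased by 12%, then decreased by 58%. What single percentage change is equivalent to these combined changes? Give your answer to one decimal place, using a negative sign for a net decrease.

-66.0%

An 8% decrease multiplies by 0.92.
Then a 12% decrease: 0.92 × 0.88 = 0.8096.
Then a 58% decrease: 0.8096 × 0.42 = 0.340032.
Overall factor 0.340032, i.e. -66.0%.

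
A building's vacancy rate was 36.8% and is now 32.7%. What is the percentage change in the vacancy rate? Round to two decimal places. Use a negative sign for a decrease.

-11.14%

The change is 32.7 − 36.8 = -4.1 percentage points.
Relative to the original 36.8%, that is -4.1 ÷ 36.8 ≈ -11.14%.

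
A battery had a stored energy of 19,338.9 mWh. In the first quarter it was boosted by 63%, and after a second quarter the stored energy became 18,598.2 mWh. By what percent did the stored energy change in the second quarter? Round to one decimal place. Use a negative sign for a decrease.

After the first quarter: 19,338.9 × 1.63 = 31522.407.
Second-quarter multiplier: 18,598.2 ÷ 31522.407 ≈ 0.59.
That is a change of -41.0%.

-41.0%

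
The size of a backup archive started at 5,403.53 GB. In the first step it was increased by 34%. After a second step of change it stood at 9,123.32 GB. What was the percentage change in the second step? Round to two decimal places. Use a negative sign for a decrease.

After the first step: 5,403.53 × 1.34 = 7240.7302.
Second-step multiplier: 9,123.32 ÷ 7240.7302 ≈ 1.26.
That is a change of 26.00%.

26.00%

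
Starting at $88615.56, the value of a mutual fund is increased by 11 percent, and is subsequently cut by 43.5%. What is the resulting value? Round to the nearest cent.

Each change multiplies by a factor: 1.11 × 0.565 = 0.62715.
$88615.56 × 0.62715 = $55575.248454 ≈ $55575.25.

$55575.25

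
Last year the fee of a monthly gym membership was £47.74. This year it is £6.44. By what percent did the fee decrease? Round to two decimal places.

Change: £6.44 − £47.74 = -£41.30.
Relative to the original: -£41.30 ÷ £47.74 ≈ -86.51%.
So the fee decreased by 86.51%.

86.51%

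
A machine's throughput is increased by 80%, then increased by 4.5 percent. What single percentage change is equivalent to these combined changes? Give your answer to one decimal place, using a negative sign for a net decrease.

88.1%

An 80% increase multiplies by 1.8.
Then a 4.5% increase: 1.8 × 1.045 = 1.881.
Overall factor 1.881, i.e. 88.1%.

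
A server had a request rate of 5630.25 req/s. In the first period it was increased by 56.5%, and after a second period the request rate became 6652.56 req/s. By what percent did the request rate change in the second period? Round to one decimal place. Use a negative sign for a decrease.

-24.5%

After the first period: 5630.25 × 1.565 = 8811.34125.
Second-period multiplier: 6652.56 ÷ 8811.34125 ≈ 0.755.
That is a change of -24.5%.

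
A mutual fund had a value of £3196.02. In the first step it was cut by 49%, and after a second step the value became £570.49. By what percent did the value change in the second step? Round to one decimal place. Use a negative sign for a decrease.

-65.0%

After the first step: £3196.02 × 0.51 = £1629.9702.
Second-step multiplier: £570.49 ÷ £1629.9702 ≈ 0.35.
That is a change of -65.0%.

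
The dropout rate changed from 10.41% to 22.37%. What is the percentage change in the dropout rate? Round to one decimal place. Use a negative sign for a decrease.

114.9%

The change is 22.37 − 10.41 = 11.96 percentage points.
Relative to the original 10.41%, that is 11.96 ÷ 10.41 ≈ 114.9%.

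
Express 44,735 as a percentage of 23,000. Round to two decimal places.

44,735 ÷ 23,000 = 194.50%.

194.50%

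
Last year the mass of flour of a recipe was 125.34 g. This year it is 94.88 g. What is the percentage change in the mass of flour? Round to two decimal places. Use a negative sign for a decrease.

Change: 94.88 − 125.34 = -30.46.
Relative to the original: -30.46 ÷ 125.34 ≈ -24.30%.

-24.30%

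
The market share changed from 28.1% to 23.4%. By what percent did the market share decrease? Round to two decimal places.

The change is 23.4 − 28.1 = -4.7 percentage points.
Relative to the original 28.1%, that is -4.7 ÷ 28.1 ≈ -16.73%.
So the market share fell by 16.73%.

16.73%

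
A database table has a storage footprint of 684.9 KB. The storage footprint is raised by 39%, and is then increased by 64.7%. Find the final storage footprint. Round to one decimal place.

Each change multiplies by a factor: 1.39 × 1.647 = 2.28933.
684.9 × 2.28933 = 1567.962117 ≈ 1568.0.

1568.0 KB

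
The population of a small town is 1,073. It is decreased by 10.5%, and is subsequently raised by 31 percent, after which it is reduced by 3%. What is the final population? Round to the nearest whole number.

1,220

After the 10.5% decrease: 1,073 × 0.895 = 960.335.
31% increase: 960.335 × 1.31 = 1258.03885.
3% decrease: 1258.03885 × 0.97 = 1220.2976845 ≈ 1,220.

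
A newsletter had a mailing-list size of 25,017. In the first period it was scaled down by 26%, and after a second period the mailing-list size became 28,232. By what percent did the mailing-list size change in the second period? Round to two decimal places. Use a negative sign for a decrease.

After the first period: 25,017 × 0.74 = 18512.58.
Second-period multiplier: 28,232 ÷ 18512.58 ≈ 1.525017.
That is a change of 52.50%.

52.50%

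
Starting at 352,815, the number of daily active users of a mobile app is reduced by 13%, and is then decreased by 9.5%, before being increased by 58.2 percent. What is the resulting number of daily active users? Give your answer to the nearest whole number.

Apply the 13% decrease: 352,815 × 0.87 = 306949.05.
After the 9.5% decrease: 306949.05 × 0.905 = 277788.89025.
58.2% increase: 277788.89025 × 1.582 = 439462.0243755 ≈ 439,462.

439,462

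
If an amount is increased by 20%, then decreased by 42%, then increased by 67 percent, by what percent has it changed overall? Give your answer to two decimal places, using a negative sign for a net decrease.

A 20% increase multiplies by 1.2.
Then a 42% decrease: 1.2 × 0.58 = 0.696.
Then a 67% increase: 0.696 × 1.67 = 1.16232.
Overall factor 1.16232, i.e. 16.23%.

16.23%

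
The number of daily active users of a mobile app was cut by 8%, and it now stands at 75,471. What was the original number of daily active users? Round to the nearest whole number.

82,034

The overall multiplier applied was 0.92.
So the original number of daily active users was 75,471 ÷ 0.92 ≈ 82,034.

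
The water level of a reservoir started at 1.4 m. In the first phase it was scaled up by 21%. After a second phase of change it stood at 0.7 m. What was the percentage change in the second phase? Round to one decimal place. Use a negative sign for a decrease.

-58.7%

After the first phase: 1.4 × 1.21 = 1.694.
Second-phase multiplier: 0.7 ÷ 1.694 ≈ 0.41322.
That is a change of -58.7%.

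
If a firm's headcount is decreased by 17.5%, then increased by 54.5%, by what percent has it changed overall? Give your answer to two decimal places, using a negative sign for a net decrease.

The combined multiplier is 0.825 × 1.545 = 1.274625.
That corresponds to an increase of 27.46%.

27.46%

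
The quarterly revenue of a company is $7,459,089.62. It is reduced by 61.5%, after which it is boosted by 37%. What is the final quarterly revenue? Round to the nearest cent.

Each change multiplies by a factor: 0.385 × 1.37 = 0.52745.
$7,459,089.62 × 0.52745 = $3934296.820069 ≈ $3,934,296.82.

$3,934,296.82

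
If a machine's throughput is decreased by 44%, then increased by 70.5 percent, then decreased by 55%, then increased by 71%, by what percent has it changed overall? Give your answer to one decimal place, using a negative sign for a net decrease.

The combined multiplier is 0.56 × 1.705 × 0.45 × 1.71 = 0.7347186.
That corresponds to a decrease of 26.5%.

-26.5%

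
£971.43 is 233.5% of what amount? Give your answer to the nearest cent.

£971.43 ÷ 2.335 ≈ £416.03.

£416.03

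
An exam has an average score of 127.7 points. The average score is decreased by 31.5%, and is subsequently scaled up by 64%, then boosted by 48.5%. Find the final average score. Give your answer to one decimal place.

After the 31.5% decrease: 127.7 × 0.685 = 87.4745.
After the 64% increase: 87.4745 × 1.64 = 143.45818.
48.5% increase: 143.45818 × 1.485 = 213.0353973 ≈ 213.0.

213.0 points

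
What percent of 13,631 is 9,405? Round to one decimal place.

9,405 ÷ 13,631 ≈ 69.0%.

69.0%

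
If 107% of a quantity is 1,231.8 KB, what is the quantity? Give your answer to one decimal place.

1,151.2 KB

1,231.8 KB ÷ 1.07 ≈ 1,151.2 KB.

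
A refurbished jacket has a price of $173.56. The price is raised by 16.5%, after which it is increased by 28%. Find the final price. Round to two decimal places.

Each change multiplies by a factor: 1.165 × 1.28 = 1.4912.
$173.56 × 1.4912 = $258.812672 ≈ $258.81.

$258.81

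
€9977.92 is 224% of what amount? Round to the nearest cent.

€9977.92 ÷ 2.24 ≈ €4454.43.

€4454.43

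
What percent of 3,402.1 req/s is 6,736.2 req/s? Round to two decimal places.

6,736.2 req/s ÷ 3,402.1 req/s ≈ 198.00%.

198.00%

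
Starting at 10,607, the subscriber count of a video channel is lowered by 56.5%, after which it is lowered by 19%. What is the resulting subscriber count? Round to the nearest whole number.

3,737

56.5% decrease: 10,607 × 0.435 = 4614.045.
Apply the 19% decrease: 4614.045 × 0.81 = 3737.37645 ≈ 3,737.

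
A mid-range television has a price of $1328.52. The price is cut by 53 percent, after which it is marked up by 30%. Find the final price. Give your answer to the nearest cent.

$811.73

After the 53% decrease: $1328.52 × 0.47 = $624.4044.
After the 30% increase: $624.4044 × 1.3 = $811.72572 ≈ $811.73.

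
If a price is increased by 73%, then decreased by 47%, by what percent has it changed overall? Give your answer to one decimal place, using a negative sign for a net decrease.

A 73% increase multiplies by 1.73.
Then a 47% decrease: 1.73 × 0.53 = 0.9169.
Overall factor 0.9169, i.e. -8.3%.

-8.3%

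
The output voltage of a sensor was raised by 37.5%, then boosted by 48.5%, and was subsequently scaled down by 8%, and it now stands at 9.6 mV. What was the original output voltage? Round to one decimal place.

5.1 mV

The overall multiplier applied was 1.375 × 1.485 × 0.92 = 1.878525.
So the original output voltage was 9.6 ÷ 1.878525 ≈ 5.1 mV.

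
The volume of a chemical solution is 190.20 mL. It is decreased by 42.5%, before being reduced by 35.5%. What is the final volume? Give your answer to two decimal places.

Apply the 42.5% decrease: 190.20 × 0.575 = 109.365.
Apply the 35.5% decrease: 109.365 × 0.645 = 70.540425 ≈ 70.54.

70.54 mL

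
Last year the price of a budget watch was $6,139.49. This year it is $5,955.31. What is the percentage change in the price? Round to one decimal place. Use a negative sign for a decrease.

-3.0%

Change: $5,955.31 − $6,139.49 = -$184.18.
Relative to the original: -$184.18 ÷ $6,139.49 ≈ -3.0%.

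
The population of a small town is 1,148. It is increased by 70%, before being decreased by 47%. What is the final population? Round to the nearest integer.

Each change multiplies by a factor: 1.7 × 0.53 = 0.901.
1,148 × 0.901 = 1034.348 ≈ 1,034.

1,034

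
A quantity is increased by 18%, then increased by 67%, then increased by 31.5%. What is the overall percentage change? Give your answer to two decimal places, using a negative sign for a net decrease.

The combined multiplier is 1.18 × 1.67 × 1.315 = 2.591339.
That corresponds to an increase of 159.13%.

159.13%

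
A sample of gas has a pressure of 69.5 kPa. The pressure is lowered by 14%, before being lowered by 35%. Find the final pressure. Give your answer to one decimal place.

38.9 kPa

Each change multiplies by a factor: 0.86 × 0.65 = 0.559.
69.5 × 0.559 = 38.8505 ≈ 38.9.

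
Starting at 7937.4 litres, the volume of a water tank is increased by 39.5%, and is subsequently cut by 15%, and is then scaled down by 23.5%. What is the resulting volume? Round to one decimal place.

Each change multiplies by a factor: 1.395 × 0.85 × 0.765 = 0.90709875.
7937.4 × 0.90709875 = 7200.00561825 ≈ 7200.0.

7200.0 litres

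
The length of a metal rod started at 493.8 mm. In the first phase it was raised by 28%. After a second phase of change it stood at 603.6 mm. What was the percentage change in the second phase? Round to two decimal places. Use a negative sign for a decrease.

After the first phase: 493.8 × 1.28 = 632.064.
Second-phase multiplier: 603.6 ÷ 632.064 ≈ 0.954967.
That is a change of -4.50%.

-4.50%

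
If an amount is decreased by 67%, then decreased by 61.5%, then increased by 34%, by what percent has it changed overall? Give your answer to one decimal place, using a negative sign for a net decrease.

The combined multiplier is 0.33 × 0.385 × 1.34 = 0.170247.
That corresponds to a decrease of 83.0%.

-83.0%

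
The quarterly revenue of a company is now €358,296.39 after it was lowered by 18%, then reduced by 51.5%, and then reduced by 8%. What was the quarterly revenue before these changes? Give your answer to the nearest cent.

The overall multiplier applied was 0.82 × 0.485 × 0.92 = 0.365884.
So the original quarterly revenue was €358,296.39 ÷ 0.365884 ≈ €979,262.25.

€979,262.25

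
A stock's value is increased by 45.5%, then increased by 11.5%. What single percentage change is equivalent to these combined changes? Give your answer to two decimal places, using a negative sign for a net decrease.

62.23%

The combined multiplier is 1.455 × 1.115 = 1.622325.
That corresponds to an increase of 62.23%.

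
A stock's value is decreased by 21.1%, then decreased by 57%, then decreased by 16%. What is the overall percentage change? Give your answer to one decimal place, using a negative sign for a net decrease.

The combined multiplier is 0.789 × 0.43 × 0.84 = 0.2849868.
That corresponds to a decrease of 71.5%.

-71.5%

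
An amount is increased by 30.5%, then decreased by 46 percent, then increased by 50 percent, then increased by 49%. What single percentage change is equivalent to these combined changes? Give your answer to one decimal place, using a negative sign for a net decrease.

57.5%

A 30.5% increase multiplies by 1.305.
Then a 46% decrease: 1.305 × 0.54 = 0.7047.
Then a 50% increase: 0.7047 × 1.5 = 1.05705.
Then a 49% increase: 1.05705 × 1.49 = 1.5750045.
Overall factor 1.5750045, i.e. 57.5%.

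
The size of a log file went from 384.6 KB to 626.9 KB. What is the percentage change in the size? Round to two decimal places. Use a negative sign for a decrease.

63.00%

Change: 626.9 − 384.6 = 242.3.
Relative to the original: 242.3 ÷ 384.6 ≈ 63.00%.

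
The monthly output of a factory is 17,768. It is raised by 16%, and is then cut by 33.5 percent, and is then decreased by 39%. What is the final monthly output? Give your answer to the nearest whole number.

Each change multiplies by a factor: 1.16 × 0.665 × 0.61 = 0.470554.
17,768 × 0.470554 = 8360.803472 ≈ 8,361.

8,361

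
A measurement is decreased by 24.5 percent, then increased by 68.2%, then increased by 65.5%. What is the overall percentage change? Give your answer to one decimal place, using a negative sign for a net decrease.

110.2%

The combined multiplier is 0.755 × 1.682 × 1.655 = 2.10170105.
That corresponds to an increase of 110.2%.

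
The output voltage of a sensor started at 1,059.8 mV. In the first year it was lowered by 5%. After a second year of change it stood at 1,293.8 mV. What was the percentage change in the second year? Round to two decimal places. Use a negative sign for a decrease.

After the first year: 1,059.8 × 0.95 = 1006.81.
Second-year multiplier: 1,293.8 ÷ 1006.81 ≈ 1.285049.
That is a change of 28.50%.

28.50%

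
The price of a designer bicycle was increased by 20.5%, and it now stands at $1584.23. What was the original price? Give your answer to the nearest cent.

$1314.71

The overall multiplier applied was 1.205.
So the original price was $1584.23 ÷ 1.205 ≈ $1314.71.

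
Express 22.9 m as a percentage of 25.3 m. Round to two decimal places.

90.51%

22.9 m ÷ 25.3 m ≈ 90.51%.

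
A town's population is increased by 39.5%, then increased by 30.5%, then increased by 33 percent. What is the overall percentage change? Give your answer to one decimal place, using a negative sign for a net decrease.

142.1%

A 39.5% increase multiplies by 1.395.
Then a 30.5% increase: 1.395 × 1.305 = 1.820475.
Then a 33% increase: 1.820475 × 1.33 = 2.42123175.
Overall factor 2.42123175, i.e. 142.1%.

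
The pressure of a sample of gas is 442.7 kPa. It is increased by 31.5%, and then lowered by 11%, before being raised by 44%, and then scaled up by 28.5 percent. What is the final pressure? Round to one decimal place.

958.7 kPa

After the 31.5% increase: 442.7 × 1.315 = 582.1505.
11% decrease: 582.1505 × 0.89 = 518.113945.
Apply the 44% increase: 518.113945 × 1.44 = 746.0840808.
28.5% increase: 746.0840808 × 1.285 = 958.718043828 ≈ 958.7.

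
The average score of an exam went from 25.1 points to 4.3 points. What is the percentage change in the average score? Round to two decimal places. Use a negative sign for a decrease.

-82.87%

Change: 4.3 − 25.1 = -20.8.
Relative to the original: -20.8 ÷ 25.1 ≈ -82.87%.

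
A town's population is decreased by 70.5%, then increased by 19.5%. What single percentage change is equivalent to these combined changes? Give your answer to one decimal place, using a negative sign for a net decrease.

-64.7%

A 70.5% decrease multiplies by 0.295.
Then a 19.5% increase: 0.295 × 1.195 = 0.352525.
Overall factor 0.352525, i.e. -64.7%.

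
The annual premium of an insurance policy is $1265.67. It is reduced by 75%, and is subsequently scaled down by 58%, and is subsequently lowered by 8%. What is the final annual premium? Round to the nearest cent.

$122.26

Each change multiplies by a factor: 0.25 × 0.42 × 0.92 = 0.0966.
$1265.67 × 0.0966 = $122.263722 ≈ $122.26.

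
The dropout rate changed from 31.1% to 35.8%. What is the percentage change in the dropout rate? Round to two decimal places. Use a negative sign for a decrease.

The change is 35.8 − 31.1 = 4.7 percentage points.
Relative to the original 31.1%, that is 4.7 ÷ 31.1 ≈ 15.11%.

15.11%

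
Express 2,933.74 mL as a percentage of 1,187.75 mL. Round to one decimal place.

2,933.74 mL ÷ 1,187.75 mL ≈ 247.0%.

247.0%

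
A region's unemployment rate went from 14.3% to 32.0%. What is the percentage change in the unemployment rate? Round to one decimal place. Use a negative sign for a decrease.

123.8%

The change is 32.0 − 14.3 = 17.7 percentage points.
Relative to the original 14.3%, that is 17.7 ÷ 14.3 ≈ 123.8%.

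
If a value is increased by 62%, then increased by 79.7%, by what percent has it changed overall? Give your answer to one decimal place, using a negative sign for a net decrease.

A 62% increase multiplies by 1.62.
Then a 79.7% increase: 1.62 × 1.797 = 2.91114.
Overall factor 2.91114, i.e. 191.1%.

191.1%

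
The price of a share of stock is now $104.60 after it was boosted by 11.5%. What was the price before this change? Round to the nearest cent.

The overall multiplier applied was 1.115.
So the original price was $104.60 ÷ 1.115 ≈ $93.81.

$93.81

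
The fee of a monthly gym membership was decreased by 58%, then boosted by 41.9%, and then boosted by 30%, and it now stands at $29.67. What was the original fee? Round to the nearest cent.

Undoing the 30% increase: $29.67 ÷ 1.3 ≈ $22.823077.
Undoing the 41.9% increase: $22.823077 ÷ 1.419 ≈ $16.083916.
Undoing the 58% decrease: $16.083916 ÷ 0.42 ≈ $38.30.

$38.30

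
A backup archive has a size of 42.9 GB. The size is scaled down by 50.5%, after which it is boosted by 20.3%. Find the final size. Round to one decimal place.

After the 50.5% decrease: 42.9 × 0.495 = 21.2355.
20.3% increase: 21.2355 × 1.203 = 25.5463065 ≈ 25.5.

25.5 GB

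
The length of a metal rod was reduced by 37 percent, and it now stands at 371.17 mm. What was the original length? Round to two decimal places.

The overall multiplier applied was 0.63.
So the original length was 371.17 ÷ 0.63 ≈ 589.16 mm.

589.16 mm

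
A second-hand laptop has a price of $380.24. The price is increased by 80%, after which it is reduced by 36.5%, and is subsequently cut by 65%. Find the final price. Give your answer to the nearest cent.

80% increase: $380.24 × 1.8 = $684.432.
Apply the 36.5% decrease: $684.432 × 0.635 = $434.61432.
After the 65% decrease: $434.61432 × 0.35 = $152.115012 ≈ $152.12.

$152.12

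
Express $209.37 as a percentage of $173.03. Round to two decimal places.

$209.37 ÷ $173.03 ≈ 121.00%.

121.00%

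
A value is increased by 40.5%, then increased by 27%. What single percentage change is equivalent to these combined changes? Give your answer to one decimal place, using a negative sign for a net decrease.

A 40.5% increase multiplies by 1.405.
Then a 27% increase: 1.405 × 1.27 = 1.78435.
Overall factor 1.78435, i.e. 78.4%.

78.4%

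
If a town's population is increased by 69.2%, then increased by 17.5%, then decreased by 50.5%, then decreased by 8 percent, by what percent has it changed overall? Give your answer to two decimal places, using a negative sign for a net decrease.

-9.46%

A 69.2% increase multiplies by 1.692.
Then a 17.5% increase: 1.692 × 1.175 = 1.9881.
Then a 50.5% decrease: 1.9881 × 0.495 = 0.9841095.
Then an 8% decrease: 0.9841095 × 0.92 = 0.90538074.
Overall factor 0.90538074, i.e. -9.46%.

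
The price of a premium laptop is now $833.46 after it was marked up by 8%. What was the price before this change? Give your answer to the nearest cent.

$771.72

The overall multiplier applied was 1.08.
So the original price was $833.46 ÷ 1.08 ≈ $771.72.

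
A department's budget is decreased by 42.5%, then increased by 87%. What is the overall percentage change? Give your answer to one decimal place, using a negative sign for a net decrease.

The combined multiplier is 0.575 × 1.87 = 1.07525.
That corresponds to an increase of 7.5%.

7.5%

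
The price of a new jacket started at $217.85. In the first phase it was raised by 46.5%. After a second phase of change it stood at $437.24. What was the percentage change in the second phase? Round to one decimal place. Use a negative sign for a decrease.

37.0%

After the first phase: $217.85 × 1.465 = $319.15025.
Second-phase multiplier: $437.24 ÷ $319.15025 ≈ 1.37001.
That is a change of 37.0%.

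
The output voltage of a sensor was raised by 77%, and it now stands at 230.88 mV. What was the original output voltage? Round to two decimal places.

The overall multiplier applied was 1.77.
So the original output voltage was 230.88 ÷ 1.77 ≈ 130.44 mV.

130.44 mV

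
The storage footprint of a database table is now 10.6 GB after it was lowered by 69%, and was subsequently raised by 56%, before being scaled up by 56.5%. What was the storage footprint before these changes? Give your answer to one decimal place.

Undoing the 56.5% increase: 10.6 ÷ 1.565 ≈ 6.773163.
Undoing the 56% increase: 6.773163 ÷ 1.56 ≈ 4.341771.
Undoing the 69% decrease: 4.341771 ÷ 0.31 ≈ 14.0 GB.

14.0 GB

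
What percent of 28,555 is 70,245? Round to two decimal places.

70,245 ÷ 28,555 ≈ 246.00%.

246.00%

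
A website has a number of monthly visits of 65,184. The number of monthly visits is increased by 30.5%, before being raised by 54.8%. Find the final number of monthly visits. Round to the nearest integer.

Each change multiplies by a factor: 1.305 × 1.548 = 2.02014.
65,184 × 2.02014 = 131680.80576 ≈ 131,681.

131,681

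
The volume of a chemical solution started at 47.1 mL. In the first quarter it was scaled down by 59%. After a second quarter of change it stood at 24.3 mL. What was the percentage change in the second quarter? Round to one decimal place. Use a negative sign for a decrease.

After the first quarter: 47.1 × 0.41 = 19.311.
Second-quarter multiplier: 24.3 ÷ 19.311 ≈ 1.25835.
That is a change of 25.8%.

25.8%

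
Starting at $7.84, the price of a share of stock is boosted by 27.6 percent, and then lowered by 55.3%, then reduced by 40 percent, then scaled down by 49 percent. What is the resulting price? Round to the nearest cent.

$1.37

After the 27.6% increase: $7.84 × 1.276 = $10.00384.
55.3% decrease: $10.00384 × 0.447 = $4.47171648.
40% decrease: $4.47171648 × 0.6 = $2.683029888.
After the 49% decrease: $2.683029888 × 0.51 = $1.36834524288 ≈ $1.37.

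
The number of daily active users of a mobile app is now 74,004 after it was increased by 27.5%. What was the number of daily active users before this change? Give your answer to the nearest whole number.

The overall multiplier applied was 1.275.
So the original number of daily active users was 74,004 ÷ 1.275 ≈ 58,042.

58,042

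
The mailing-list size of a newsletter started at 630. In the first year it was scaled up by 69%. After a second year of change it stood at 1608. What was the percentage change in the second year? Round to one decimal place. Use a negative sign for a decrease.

After the first year: 630 × 1.69 = 1064.7.
Second-year multiplier: 1608 ÷ 1064.7 ≈ 1.51028.
That is a change of 51.0%.

51.0%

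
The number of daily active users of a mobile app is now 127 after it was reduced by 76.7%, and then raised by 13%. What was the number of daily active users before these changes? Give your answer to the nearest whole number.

Undoing the 13% increase: 127 ÷ 1.13 ≈ 112.389381.
Undoing the 76.7% decrease: 112.389381 ÷ 0.233 ≈ 482.

482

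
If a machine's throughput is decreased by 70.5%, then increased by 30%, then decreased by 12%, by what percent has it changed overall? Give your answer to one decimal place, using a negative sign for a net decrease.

-66.3%

A 70.5% decrease multiplies by 0.295.
Then a 30% increase: 0.295 × 1.3 = 0.3835.
Then a 12% decrease: 0.3835 × 0.88 = 0.33748.
Overall factor 0.33748, i.e. -66.3%.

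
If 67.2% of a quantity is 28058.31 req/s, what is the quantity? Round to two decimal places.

28058.31 req/s ÷ 0.672 ≈ 41753.44 req/s.

41753.44 req/s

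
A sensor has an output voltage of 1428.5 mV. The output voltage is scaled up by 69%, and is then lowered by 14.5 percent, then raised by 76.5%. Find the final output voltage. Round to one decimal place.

3643.2 mV

After the 69% increase: 1428.5 × 1.69 = 2414.165.
After the 14.5% decrease: 2414.165 × 0.855 = 2064.111075.
Apply the 76.5% increase: 2064.111075 × 1.765 = 3643.156047375 ≈ 3643.2.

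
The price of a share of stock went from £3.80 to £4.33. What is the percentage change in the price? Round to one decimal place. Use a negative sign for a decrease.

Change: £4.33 − £3.80 = £0.53.
Relative to the original: £0.53 ÷ £3.80 ≈ 13.9%.

13.9%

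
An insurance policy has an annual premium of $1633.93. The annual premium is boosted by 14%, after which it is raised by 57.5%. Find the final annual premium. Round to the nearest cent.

After the 14% increase: $1633.93 × 1.14 = $1862.6802.
57.5% increase: $1862.6802 × 1.575 = $2933.721315 ≈ $2933.72.

$2933.72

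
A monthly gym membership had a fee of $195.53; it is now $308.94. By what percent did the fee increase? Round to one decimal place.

58.0%

Change: $308.94 − $195.53 = $113.41.
Relative to the original: $113.41 ÷ $195.53 ≈ 58.0%.
So the fee increased by 58.0%.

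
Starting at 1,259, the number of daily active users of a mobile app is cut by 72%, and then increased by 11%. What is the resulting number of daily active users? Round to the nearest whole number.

391

Each change multiplies by a factor: 0.28 × 1.11 = 0.3108.
1,259 × 0.3108 = 391.2972 ≈ 391.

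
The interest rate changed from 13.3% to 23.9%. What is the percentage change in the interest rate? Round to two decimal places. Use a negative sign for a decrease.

The change is 23.9 − 13.3 = 10.6 percentage points.
Relative to the original 13.3%, that is 10.6 ÷ 13.3 ≈ 79.70%.

79.70%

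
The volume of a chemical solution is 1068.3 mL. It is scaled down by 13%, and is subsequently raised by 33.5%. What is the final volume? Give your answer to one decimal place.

Each change multiplies by a factor: 0.87 × 1.335 = 1.16145.
1068.3 × 1.16145 = 1240.777035 ≈ 1240.8.

1240.8 mL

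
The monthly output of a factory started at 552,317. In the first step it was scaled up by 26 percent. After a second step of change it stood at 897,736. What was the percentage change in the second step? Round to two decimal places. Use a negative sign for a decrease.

29.00%

After the first step: 552,317 × 1.26 = 695919.42.
Second-step multiplier: 897,736 ÷ 695919.42 ≈ 1.29.
That is a change of 29.00%.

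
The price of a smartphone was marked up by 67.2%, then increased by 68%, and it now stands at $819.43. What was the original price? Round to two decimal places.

Undoing the 68% increase: $819.43 ÷ 1.68 ≈ $487.755952.
Undoing the 67.2% increase: $487.755952 ÷ 1.672 ≈ $291.72.

$291.72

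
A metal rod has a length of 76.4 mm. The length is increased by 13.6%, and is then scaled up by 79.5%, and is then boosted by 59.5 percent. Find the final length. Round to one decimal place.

13.6% increase: 76.4 × 1.136 = 86.7904.
79.5% increase: 86.7904 × 1.795 = 155.788768.
59.5% increase: 155.788768 × 1.595 = 248.48308496 ≈ 248.5.

248.5 mm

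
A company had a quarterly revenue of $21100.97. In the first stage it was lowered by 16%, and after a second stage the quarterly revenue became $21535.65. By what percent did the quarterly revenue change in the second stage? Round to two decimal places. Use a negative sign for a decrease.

21.50%

After the first stage: $21100.97 × 0.84 = $17724.8148.
Second-stage multiplier: $21535.65 ÷ $17724.8148 ≈ 1.215.
That is a change of 21.50%.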